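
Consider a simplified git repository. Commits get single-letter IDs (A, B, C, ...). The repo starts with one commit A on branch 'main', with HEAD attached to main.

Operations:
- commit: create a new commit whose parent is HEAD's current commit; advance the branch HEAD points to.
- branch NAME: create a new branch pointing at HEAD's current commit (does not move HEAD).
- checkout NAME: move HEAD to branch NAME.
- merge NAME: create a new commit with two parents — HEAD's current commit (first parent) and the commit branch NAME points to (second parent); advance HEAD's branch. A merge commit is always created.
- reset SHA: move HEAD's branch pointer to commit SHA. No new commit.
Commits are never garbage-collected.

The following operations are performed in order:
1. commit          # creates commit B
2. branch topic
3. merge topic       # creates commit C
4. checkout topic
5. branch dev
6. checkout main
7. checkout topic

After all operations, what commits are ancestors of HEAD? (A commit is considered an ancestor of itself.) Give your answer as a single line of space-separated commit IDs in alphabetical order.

After op 1 (commit): HEAD=main@B [main=B]
After op 2 (branch): HEAD=main@B [main=B topic=B]
After op 3 (merge): HEAD=main@C [main=C topic=B]
After op 4 (checkout): HEAD=topic@B [main=C topic=B]
After op 5 (branch): HEAD=topic@B [dev=B main=C topic=B]
After op 6 (checkout): HEAD=main@C [dev=B main=C topic=B]
After op 7 (checkout): HEAD=topic@B [dev=B main=C topic=B]

Answer: A B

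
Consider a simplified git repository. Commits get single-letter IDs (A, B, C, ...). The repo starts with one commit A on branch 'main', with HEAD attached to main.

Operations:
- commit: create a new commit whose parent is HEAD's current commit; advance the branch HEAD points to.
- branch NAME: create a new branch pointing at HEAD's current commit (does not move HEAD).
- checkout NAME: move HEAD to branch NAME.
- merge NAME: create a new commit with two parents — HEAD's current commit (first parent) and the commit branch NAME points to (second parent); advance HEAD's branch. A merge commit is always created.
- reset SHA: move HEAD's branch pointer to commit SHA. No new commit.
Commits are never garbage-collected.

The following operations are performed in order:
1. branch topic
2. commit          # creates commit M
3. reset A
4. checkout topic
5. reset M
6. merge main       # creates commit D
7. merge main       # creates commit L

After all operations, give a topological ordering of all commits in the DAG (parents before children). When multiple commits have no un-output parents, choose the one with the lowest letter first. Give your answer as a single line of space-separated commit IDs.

After op 1 (branch): HEAD=main@A [main=A topic=A]
After op 2 (commit): HEAD=main@M [main=M topic=A]
After op 3 (reset): HEAD=main@A [main=A topic=A]
After op 4 (checkout): HEAD=topic@A [main=A topic=A]
After op 5 (reset): HEAD=topic@M [main=A topic=M]
After op 6 (merge): HEAD=topic@D [main=A topic=D]
After op 7 (merge): HEAD=topic@L [main=A topic=L]
commit A: parents=[]
commit D: parents=['M', 'A']
commit L: parents=['D', 'A']
commit M: parents=['A']

Answer: A M D L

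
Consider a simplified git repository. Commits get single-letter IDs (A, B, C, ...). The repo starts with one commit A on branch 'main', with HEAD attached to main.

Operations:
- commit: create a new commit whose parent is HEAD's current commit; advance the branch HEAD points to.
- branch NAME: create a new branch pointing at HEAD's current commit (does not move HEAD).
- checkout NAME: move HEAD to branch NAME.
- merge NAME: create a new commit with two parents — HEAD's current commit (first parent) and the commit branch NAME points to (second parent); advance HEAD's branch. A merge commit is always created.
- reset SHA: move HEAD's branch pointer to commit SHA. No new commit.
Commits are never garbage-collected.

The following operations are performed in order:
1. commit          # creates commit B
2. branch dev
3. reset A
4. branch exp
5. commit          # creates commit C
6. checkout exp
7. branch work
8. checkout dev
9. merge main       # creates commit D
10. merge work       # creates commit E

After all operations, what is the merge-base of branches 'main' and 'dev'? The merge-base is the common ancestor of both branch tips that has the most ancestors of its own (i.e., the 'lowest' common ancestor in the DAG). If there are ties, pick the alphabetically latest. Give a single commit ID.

Answer: C

Derivation:
After op 1 (commit): HEAD=main@B [main=B]
After op 2 (branch): HEAD=main@B [dev=B main=B]
After op 3 (reset): HEAD=main@A [dev=B main=A]
After op 4 (branch): HEAD=main@A [dev=B exp=A main=A]
After op 5 (commit): HEAD=main@C [dev=B exp=A main=C]
After op 6 (checkout): HEAD=exp@A [dev=B exp=A main=C]
After op 7 (branch): HEAD=exp@A [dev=B exp=A main=C work=A]
After op 8 (checkout): HEAD=dev@B [dev=B exp=A main=C work=A]
After op 9 (merge): HEAD=dev@D [dev=D exp=A main=C work=A]
After op 10 (merge): HEAD=dev@E [dev=E exp=A main=C work=A]
ancestors(main=C): ['A', 'C']
ancestors(dev=E): ['A', 'B', 'C', 'D', 'E']
common: ['A', 'C']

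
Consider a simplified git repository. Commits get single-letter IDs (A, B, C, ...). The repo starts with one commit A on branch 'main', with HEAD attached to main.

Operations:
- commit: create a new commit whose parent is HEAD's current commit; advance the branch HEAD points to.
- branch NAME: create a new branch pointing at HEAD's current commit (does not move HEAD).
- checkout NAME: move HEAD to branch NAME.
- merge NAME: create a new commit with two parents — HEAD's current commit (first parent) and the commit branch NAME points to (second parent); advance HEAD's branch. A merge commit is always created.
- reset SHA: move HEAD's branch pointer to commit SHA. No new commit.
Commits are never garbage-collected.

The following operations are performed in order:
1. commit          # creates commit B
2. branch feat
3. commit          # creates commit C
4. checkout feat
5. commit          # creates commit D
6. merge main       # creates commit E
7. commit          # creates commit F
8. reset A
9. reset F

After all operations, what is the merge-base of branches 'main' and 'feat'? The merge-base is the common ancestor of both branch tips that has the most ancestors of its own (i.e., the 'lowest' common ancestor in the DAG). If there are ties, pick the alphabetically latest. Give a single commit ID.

After op 1 (commit): HEAD=main@B [main=B]
After op 2 (branch): HEAD=main@B [feat=B main=B]
After op 3 (commit): HEAD=main@C [feat=B main=C]
After op 4 (checkout): HEAD=feat@B [feat=B main=C]
After op 5 (commit): HEAD=feat@D [feat=D main=C]
After op 6 (merge): HEAD=feat@E [feat=E main=C]
After op 7 (commit): HEAD=feat@F [feat=F main=C]
After op 8 (reset): HEAD=feat@A [feat=A main=C]
After op 9 (reset): HEAD=feat@F [feat=F main=C]
ancestors(main=C): ['A', 'B', 'C']
ancestors(feat=F): ['A', 'B', 'C', 'D', 'E', 'F']
common: ['A', 'B', 'C']

Answer: C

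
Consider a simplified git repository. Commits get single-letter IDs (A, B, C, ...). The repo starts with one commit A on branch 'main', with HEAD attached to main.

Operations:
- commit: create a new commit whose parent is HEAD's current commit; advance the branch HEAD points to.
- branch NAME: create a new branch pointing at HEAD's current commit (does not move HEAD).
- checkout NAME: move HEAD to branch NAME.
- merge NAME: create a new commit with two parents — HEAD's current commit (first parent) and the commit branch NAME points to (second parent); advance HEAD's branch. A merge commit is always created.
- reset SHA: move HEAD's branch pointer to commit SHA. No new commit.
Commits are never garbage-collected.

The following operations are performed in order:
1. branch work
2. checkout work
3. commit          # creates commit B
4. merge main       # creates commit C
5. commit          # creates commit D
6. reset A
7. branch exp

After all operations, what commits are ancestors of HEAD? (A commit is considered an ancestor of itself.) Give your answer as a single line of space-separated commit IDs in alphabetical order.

After op 1 (branch): HEAD=main@A [main=A work=A]
After op 2 (checkout): HEAD=work@A [main=A work=A]
After op 3 (commit): HEAD=work@B [main=A work=B]
After op 4 (merge): HEAD=work@C [main=A work=C]
After op 5 (commit): HEAD=work@D [main=A work=D]
After op 6 (reset): HEAD=work@A [main=A work=A]
After op 7 (branch): HEAD=work@A [exp=A main=A work=A]

Answer: A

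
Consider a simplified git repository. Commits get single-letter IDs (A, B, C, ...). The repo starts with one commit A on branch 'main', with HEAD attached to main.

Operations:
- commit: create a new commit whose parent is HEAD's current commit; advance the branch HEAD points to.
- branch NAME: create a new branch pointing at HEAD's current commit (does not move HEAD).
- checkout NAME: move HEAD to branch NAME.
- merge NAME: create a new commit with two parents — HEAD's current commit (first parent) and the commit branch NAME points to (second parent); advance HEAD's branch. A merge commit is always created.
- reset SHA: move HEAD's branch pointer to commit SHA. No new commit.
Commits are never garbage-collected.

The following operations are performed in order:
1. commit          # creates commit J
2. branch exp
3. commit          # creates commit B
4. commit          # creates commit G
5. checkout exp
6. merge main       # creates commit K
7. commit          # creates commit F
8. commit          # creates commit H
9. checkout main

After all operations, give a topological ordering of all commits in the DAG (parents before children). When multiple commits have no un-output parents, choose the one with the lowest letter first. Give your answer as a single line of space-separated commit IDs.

After op 1 (commit): HEAD=main@J [main=J]
After op 2 (branch): HEAD=main@J [exp=J main=J]
After op 3 (commit): HEAD=main@B [exp=J main=B]
After op 4 (commit): HEAD=main@G [exp=J main=G]
After op 5 (checkout): HEAD=exp@J [exp=J main=G]
After op 6 (merge): HEAD=exp@K [exp=K main=G]
After op 7 (commit): HEAD=exp@F [exp=F main=G]
After op 8 (commit): HEAD=exp@H [exp=H main=G]
After op 9 (checkout): HEAD=main@G [exp=H main=G]
commit A: parents=[]
commit B: parents=['J']
commit F: parents=['K']
commit G: parents=['B']
commit H: parents=['F']
commit J: parents=['A']
commit K: parents=['J', 'G']

Answer: A J B G K F H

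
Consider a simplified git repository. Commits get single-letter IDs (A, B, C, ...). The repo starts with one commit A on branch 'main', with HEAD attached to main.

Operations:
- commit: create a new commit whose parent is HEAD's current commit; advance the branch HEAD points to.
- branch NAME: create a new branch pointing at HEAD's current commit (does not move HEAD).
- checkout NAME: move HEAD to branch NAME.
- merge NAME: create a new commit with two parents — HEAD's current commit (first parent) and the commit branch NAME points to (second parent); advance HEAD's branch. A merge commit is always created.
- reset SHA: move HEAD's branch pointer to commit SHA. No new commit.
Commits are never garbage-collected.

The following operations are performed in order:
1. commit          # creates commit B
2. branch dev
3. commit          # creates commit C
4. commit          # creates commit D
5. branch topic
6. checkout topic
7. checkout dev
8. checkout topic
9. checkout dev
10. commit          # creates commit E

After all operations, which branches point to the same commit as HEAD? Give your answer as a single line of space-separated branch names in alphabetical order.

After op 1 (commit): HEAD=main@B [main=B]
After op 2 (branch): HEAD=main@B [dev=B main=B]
After op 3 (commit): HEAD=main@C [dev=B main=C]
After op 4 (commit): HEAD=main@D [dev=B main=D]
After op 5 (branch): HEAD=main@D [dev=B main=D topic=D]
After op 6 (checkout): HEAD=topic@D [dev=B main=D topic=D]
After op 7 (checkout): HEAD=dev@B [dev=B main=D topic=D]
After op 8 (checkout): HEAD=topic@D [dev=B main=D topic=D]
After op 9 (checkout): HEAD=dev@B [dev=B main=D topic=D]
After op 10 (commit): HEAD=dev@E [dev=E main=D topic=D]

Answer: dev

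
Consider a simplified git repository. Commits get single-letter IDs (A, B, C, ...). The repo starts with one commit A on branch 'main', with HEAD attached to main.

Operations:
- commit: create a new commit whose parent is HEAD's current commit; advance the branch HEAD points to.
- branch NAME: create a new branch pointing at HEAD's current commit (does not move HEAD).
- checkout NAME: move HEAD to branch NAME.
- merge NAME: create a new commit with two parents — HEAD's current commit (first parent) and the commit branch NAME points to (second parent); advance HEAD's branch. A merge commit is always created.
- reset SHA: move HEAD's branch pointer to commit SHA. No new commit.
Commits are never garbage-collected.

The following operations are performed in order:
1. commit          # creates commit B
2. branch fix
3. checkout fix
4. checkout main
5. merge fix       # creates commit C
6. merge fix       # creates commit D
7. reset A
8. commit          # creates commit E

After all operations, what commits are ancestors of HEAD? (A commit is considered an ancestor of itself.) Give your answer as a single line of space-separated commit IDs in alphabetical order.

Answer: A E

Derivation:
After op 1 (commit): HEAD=main@B [main=B]
After op 2 (branch): HEAD=main@B [fix=B main=B]
After op 3 (checkout): HEAD=fix@B [fix=B main=B]
After op 4 (checkout): HEAD=main@B [fix=B main=B]
After op 5 (merge): HEAD=main@C [fix=B main=C]
After op 6 (merge): HEAD=main@D [fix=B main=D]
After op 7 (reset): HEAD=main@A [fix=B main=A]
After op 8 (commit): HEAD=main@E [fix=B main=E]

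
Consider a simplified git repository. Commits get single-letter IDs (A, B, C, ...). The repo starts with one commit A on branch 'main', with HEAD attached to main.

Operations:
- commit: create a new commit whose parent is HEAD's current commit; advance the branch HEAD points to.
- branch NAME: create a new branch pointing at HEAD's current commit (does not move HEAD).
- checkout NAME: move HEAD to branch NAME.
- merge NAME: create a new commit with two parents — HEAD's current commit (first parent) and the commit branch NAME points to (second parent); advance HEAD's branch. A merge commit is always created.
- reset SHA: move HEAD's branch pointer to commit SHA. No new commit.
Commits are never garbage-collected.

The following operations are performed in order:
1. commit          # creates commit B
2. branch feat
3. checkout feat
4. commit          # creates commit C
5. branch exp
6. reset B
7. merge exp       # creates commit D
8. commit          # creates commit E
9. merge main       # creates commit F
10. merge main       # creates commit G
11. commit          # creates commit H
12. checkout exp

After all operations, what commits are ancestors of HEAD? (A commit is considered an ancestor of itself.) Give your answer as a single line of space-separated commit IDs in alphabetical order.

Answer: A B C

Derivation:
After op 1 (commit): HEAD=main@B [main=B]
After op 2 (branch): HEAD=main@B [feat=B main=B]
After op 3 (checkout): HEAD=feat@B [feat=B main=B]
After op 4 (commit): HEAD=feat@C [feat=C main=B]
After op 5 (branch): HEAD=feat@C [exp=C feat=C main=B]
After op 6 (reset): HEAD=feat@B [exp=C feat=B main=B]
After op 7 (merge): HEAD=feat@D [exp=C feat=D main=B]
After op 8 (commit): HEAD=feat@E [exp=C feat=E main=B]
After op 9 (merge): HEAD=feat@F [exp=C feat=F main=B]
After op 10 (merge): HEAD=feat@G [exp=C feat=G main=B]
After op 11 (commit): HEAD=feat@H [exp=C feat=H main=B]
After op 12 (checkout): HEAD=exp@C [exp=C feat=H main=B]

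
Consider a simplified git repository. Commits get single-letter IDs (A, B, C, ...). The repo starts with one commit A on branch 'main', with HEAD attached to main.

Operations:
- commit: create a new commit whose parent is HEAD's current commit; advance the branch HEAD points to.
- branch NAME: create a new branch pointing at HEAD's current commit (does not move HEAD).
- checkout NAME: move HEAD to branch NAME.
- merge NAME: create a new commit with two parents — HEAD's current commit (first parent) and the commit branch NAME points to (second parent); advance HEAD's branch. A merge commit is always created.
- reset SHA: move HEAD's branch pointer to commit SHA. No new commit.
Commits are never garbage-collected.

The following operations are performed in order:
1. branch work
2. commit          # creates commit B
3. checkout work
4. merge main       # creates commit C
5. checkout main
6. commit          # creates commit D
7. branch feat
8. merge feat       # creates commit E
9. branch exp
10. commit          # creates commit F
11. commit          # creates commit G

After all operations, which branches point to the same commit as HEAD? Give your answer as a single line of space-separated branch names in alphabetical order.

Answer: main

Derivation:
After op 1 (branch): HEAD=main@A [main=A work=A]
After op 2 (commit): HEAD=main@B [main=B work=A]
After op 3 (checkout): HEAD=work@A [main=B work=A]
After op 4 (merge): HEAD=work@C [main=B work=C]
After op 5 (checkout): HEAD=main@B [main=B work=C]
After op 6 (commit): HEAD=main@D [main=D work=C]
After op 7 (branch): HEAD=main@D [feat=D main=D work=C]
After op 8 (merge): HEAD=main@E [feat=D main=E work=C]
After op 9 (branch): HEAD=main@E [exp=E feat=D main=E work=C]
After op 10 (commit): HEAD=main@F [exp=E feat=D main=F work=C]
After op 11 (commit): HEAD=main@G [exp=E feat=D main=G work=C]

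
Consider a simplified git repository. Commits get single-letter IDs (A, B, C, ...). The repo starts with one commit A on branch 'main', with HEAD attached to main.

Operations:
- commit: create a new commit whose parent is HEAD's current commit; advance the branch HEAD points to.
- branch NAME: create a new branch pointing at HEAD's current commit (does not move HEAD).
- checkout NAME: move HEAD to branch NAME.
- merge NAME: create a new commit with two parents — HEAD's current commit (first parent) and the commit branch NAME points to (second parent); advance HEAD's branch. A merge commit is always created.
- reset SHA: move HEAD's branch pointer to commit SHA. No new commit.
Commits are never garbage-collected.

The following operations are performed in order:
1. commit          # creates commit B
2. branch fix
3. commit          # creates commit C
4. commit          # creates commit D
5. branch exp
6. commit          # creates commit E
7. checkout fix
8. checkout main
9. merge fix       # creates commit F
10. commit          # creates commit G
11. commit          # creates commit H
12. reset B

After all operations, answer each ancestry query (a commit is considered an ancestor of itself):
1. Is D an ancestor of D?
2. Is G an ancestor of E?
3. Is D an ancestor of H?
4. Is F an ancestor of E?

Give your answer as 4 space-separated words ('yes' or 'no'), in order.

After op 1 (commit): HEAD=main@B [main=B]
After op 2 (branch): HEAD=main@B [fix=B main=B]
After op 3 (commit): HEAD=main@C [fix=B main=C]
After op 4 (commit): HEAD=main@D [fix=B main=D]
After op 5 (branch): HEAD=main@D [exp=D fix=B main=D]
After op 6 (commit): HEAD=main@E [exp=D fix=B main=E]
After op 7 (checkout): HEAD=fix@B [exp=D fix=B main=E]
After op 8 (checkout): HEAD=main@E [exp=D fix=B main=E]
After op 9 (merge): HEAD=main@F [exp=D fix=B main=F]
After op 10 (commit): HEAD=main@G [exp=D fix=B main=G]
After op 11 (commit): HEAD=main@H [exp=D fix=B main=H]
After op 12 (reset): HEAD=main@B [exp=D fix=B main=B]
ancestors(D) = {A,B,C,D}; D in? yes
ancestors(E) = {A,B,C,D,E}; G in? no
ancestors(H) = {A,B,C,D,E,F,G,H}; D in? yes
ancestors(E) = {A,B,C,D,E}; F in? no

Answer: yes no yes no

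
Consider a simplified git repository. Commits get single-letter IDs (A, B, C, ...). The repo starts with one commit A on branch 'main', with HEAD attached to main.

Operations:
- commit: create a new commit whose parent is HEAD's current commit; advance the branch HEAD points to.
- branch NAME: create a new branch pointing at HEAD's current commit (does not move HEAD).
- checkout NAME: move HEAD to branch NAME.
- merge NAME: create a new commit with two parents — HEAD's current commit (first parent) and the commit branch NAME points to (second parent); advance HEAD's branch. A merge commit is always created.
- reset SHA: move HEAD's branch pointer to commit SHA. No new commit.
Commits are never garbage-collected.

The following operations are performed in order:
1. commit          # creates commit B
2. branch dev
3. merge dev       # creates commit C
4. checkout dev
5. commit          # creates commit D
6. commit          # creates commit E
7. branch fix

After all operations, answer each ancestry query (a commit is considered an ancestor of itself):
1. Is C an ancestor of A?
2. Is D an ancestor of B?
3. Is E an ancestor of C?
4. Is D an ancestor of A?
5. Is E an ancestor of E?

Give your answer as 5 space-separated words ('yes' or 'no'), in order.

After op 1 (commit): HEAD=main@B [main=B]
After op 2 (branch): HEAD=main@B [dev=B main=B]
After op 3 (merge): HEAD=main@C [dev=B main=C]
After op 4 (checkout): HEAD=dev@B [dev=B main=C]
After op 5 (commit): HEAD=dev@D [dev=D main=C]
After op 6 (commit): HEAD=dev@E [dev=E main=C]
After op 7 (branch): HEAD=dev@E [dev=E fix=E main=C]
ancestors(A) = {A}; C in? no
ancestors(B) = {A,B}; D in? no
ancestors(C) = {A,B,C}; E in? no
ancestors(A) = {A}; D in? no
ancestors(E) = {A,B,D,E}; E in? yes

Answer: no no no no yes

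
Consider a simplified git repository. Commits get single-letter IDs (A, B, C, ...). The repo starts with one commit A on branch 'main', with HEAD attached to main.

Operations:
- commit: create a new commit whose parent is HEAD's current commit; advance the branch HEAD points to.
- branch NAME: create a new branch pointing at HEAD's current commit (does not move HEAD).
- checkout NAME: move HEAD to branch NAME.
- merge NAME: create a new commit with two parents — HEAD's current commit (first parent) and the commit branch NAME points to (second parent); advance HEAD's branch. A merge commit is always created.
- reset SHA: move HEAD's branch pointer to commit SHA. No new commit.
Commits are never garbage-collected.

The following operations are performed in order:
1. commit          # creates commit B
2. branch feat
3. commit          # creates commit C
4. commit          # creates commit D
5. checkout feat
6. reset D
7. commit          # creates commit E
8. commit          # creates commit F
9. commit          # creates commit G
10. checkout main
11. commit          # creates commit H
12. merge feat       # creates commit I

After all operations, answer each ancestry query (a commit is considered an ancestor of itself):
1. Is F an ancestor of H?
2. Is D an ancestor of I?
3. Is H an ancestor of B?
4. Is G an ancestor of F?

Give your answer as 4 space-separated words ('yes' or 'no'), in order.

After op 1 (commit): HEAD=main@B [main=B]
After op 2 (branch): HEAD=main@B [feat=B main=B]
After op 3 (commit): HEAD=main@C [feat=B main=C]
After op 4 (commit): HEAD=main@D [feat=B main=D]
After op 5 (checkout): HEAD=feat@B [feat=B main=D]
After op 6 (reset): HEAD=feat@D [feat=D main=D]
After op 7 (commit): HEAD=feat@E [feat=E main=D]
After op 8 (commit): HEAD=feat@F [feat=F main=D]
After op 9 (commit): HEAD=feat@G [feat=G main=D]
After op 10 (checkout): HEAD=main@D [feat=G main=D]
After op 11 (commit): HEAD=main@H [feat=G main=H]
After op 12 (merge): HEAD=main@I [feat=G main=I]
ancestors(H) = {A,B,C,D,H}; F in? no
ancestors(I) = {A,B,C,D,E,F,G,H,I}; D in? yes
ancestors(B) = {A,B}; H in? no
ancestors(F) = {A,B,C,D,E,F}; G in? no

Answer: no yes no no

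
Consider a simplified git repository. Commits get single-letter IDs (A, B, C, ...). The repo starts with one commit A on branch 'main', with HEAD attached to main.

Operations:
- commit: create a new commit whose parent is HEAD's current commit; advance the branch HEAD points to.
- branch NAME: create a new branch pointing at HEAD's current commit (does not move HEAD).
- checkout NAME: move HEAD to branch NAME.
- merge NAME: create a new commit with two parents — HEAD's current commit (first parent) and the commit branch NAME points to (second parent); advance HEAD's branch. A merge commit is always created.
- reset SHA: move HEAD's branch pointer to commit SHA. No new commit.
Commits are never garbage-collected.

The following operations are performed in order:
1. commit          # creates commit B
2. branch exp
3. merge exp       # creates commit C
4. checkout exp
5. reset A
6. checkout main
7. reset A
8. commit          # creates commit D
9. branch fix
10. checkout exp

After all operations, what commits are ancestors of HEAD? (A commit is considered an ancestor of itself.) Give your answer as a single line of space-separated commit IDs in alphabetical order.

Answer: A

Derivation:
After op 1 (commit): HEAD=main@B [main=B]
After op 2 (branch): HEAD=main@B [exp=B main=B]
After op 3 (merge): HEAD=main@C [exp=B main=C]
After op 4 (checkout): HEAD=exp@B [exp=B main=C]
After op 5 (reset): HEAD=exp@A [exp=A main=C]
After op 6 (checkout): HEAD=main@C [exp=A main=C]
After op 7 (reset): HEAD=main@A [exp=A main=A]
After op 8 (commit): HEAD=main@D [exp=A main=D]
After op 9 (branch): HEAD=main@D [exp=A fix=D main=D]
After op 10 (checkout): HEAD=exp@A [exp=A fix=D main=D]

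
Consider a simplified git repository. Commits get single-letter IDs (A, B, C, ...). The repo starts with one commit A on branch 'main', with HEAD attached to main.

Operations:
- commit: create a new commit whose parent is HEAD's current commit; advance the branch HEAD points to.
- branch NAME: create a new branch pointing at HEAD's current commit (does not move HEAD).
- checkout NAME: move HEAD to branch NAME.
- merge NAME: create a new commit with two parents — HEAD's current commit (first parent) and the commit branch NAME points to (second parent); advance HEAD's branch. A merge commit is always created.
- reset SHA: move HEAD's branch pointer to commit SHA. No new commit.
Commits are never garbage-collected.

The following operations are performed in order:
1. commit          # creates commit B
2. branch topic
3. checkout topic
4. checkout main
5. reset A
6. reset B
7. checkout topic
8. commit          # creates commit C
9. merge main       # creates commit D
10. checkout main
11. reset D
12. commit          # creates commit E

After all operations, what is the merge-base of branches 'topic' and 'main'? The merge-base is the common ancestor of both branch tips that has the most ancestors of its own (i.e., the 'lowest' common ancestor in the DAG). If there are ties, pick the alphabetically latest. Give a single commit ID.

Answer: D

Derivation:
After op 1 (commit): HEAD=main@B [main=B]
After op 2 (branch): HEAD=main@B [main=B topic=B]
After op 3 (checkout): HEAD=topic@B [main=B topic=B]
After op 4 (checkout): HEAD=main@B [main=B topic=B]
After op 5 (reset): HEAD=main@A [main=A topic=B]
After op 6 (reset): HEAD=main@B [main=B topic=B]
After op 7 (checkout): HEAD=topic@B [main=B topic=B]
After op 8 (commit): HEAD=topic@C [main=B topic=C]
After op 9 (merge): HEAD=topic@D [main=B topic=D]
After op 10 (checkout): HEAD=main@B [main=B topic=D]
After op 11 (reset): HEAD=main@D [main=D topic=D]
After op 12 (commit): HEAD=main@E [main=E topic=D]
ancestors(topic=D): ['A', 'B', 'C', 'D']
ancestors(main=E): ['A', 'B', 'C', 'D', 'E']
common: ['A', 'B', 'C', 'D']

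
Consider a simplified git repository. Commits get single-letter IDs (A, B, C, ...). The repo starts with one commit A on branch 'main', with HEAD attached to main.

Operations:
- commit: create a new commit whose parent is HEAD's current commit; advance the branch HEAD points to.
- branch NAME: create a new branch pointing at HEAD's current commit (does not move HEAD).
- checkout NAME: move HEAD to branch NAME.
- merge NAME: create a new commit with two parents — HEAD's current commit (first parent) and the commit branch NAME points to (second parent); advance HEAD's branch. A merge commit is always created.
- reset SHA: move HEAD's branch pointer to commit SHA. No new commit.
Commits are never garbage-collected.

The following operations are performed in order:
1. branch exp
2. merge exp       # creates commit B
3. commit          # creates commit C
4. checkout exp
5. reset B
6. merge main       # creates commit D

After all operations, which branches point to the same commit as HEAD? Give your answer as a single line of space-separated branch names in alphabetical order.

After op 1 (branch): HEAD=main@A [exp=A main=A]
After op 2 (merge): HEAD=main@B [exp=A main=B]
After op 3 (commit): HEAD=main@C [exp=A main=C]
After op 4 (checkout): HEAD=exp@A [exp=A main=C]
After op 5 (reset): HEAD=exp@B [exp=B main=C]
After op 6 (merge): HEAD=exp@D [exp=D main=C]

Answer: exp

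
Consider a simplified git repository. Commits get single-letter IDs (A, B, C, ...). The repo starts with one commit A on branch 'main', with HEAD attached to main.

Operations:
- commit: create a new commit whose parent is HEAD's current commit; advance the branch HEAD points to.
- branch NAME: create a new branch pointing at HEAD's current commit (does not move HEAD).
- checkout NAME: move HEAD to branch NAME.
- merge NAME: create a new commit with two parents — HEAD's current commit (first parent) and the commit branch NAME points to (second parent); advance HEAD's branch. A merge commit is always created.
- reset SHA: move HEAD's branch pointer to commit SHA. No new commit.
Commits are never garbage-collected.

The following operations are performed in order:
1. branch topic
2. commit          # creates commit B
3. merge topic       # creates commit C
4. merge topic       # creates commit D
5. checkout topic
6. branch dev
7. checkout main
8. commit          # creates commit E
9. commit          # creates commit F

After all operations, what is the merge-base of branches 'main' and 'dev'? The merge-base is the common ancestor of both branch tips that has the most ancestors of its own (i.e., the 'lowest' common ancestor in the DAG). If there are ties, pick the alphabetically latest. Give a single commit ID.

After op 1 (branch): HEAD=main@A [main=A topic=A]
After op 2 (commit): HEAD=main@B [main=B topic=A]
After op 3 (merge): HEAD=main@C [main=C topic=A]
After op 4 (merge): HEAD=main@D [main=D topic=A]
After op 5 (checkout): HEAD=topic@A [main=D topic=A]
After op 6 (branch): HEAD=topic@A [dev=A main=D topic=A]
After op 7 (checkout): HEAD=main@D [dev=A main=D topic=A]
After op 8 (commit): HEAD=main@E [dev=A main=E topic=A]
After op 9 (commit): HEAD=main@F [dev=A main=F topic=A]
ancestors(main=F): ['A', 'B', 'C', 'D', 'E', 'F']
ancestors(dev=A): ['A']
common: ['A']

Answer: A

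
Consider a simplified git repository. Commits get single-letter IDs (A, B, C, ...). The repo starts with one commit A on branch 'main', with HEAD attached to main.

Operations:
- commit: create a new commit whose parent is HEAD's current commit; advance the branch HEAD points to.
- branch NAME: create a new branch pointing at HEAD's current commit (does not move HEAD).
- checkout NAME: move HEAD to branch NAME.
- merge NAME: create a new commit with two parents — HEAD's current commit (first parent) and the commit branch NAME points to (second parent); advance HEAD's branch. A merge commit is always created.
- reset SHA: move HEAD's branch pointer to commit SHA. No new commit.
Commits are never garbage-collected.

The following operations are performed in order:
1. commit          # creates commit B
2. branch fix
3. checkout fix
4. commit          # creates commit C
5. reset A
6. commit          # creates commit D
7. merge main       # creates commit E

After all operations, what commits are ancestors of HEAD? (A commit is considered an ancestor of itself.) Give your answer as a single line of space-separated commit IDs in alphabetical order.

After op 1 (commit): HEAD=main@B [main=B]
After op 2 (branch): HEAD=main@B [fix=B main=B]
After op 3 (checkout): HEAD=fix@B [fix=B main=B]
After op 4 (commit): HEAD=fix@C [fix=C main=B]
After op 5 (reset): HEAD=fix@A [fix=A main=B]
After op 6 (commit): HEAD=fix@D [fix=D main=B]
After op 7 (merge): HEAD=fix@E [fix=E main=B]

Answer: A B D E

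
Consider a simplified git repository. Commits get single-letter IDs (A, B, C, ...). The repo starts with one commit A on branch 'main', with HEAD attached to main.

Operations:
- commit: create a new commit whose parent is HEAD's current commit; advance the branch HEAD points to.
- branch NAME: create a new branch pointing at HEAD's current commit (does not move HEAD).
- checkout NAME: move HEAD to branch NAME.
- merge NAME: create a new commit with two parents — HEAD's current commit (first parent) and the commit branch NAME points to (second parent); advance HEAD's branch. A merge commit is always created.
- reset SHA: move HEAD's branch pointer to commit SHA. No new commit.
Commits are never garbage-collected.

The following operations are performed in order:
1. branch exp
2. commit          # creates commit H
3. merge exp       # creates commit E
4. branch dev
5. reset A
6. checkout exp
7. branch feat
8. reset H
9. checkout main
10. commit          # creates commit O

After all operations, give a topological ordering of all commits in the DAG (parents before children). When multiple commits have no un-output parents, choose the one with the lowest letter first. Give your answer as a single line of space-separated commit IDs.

After op 1 (branch): HEAD=main@A [exp=A main=A]
After op 2 (commit): HEAD=main@H [exp=A main=H]
After op 3 (merge): HEAD=main@E [exp=A main=E]
After op 4 (branch): HEAD=main@E [dev=E exp=A main=E]
After op 5 (reset): HEAD=main@A [dev=E exp=A main=A]
After op 6 (checkout): HEAD=exp@A [dev=E exp=A main=A]
After op 7 (branch): HEAD=exp@A [dev=E exp=A feat=A main=A]
After op 8 (reset): HEAD=exp@H [dev=E exp=H feat=A main=A]
After op 9 (checkout): HEAD=main@A [dev=E exp=H feat=A main=A]
After op 10 (commit): HEAD=main@O [dev=E exp=H feat=A main=O]
commit A: parents=[]
commit E: parents=['H', 'A']
commit H: parents=['A']
commit O: parents=['A']

Answer: A H E O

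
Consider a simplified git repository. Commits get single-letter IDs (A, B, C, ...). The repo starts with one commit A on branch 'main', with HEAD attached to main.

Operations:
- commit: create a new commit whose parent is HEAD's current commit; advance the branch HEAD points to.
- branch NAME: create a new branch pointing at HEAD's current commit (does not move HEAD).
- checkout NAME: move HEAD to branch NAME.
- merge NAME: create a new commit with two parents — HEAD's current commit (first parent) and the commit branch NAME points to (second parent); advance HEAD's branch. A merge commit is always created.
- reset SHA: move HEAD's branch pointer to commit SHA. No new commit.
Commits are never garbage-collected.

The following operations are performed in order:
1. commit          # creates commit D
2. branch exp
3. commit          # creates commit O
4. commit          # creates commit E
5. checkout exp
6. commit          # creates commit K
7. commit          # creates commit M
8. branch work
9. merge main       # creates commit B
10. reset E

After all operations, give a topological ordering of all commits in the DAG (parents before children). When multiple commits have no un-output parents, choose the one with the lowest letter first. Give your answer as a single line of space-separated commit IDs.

After op 1 (commit): HEAD=main@D [main=D]
After op 2 (branch): HEAD=main@D [exp=D main=D]
After op 3 (commit): HEAD=main@O [exp=D main=O]
After op 4 (commit): HEAD=main@E [exp=D main=E]
After op 5 (checkout): HEAD=exp@D [exp=D main=E]
After op 6 (commit): HEAD=exp@K [exp=K main=E]
After op 7 (commit): HEAD=exp@M [exp=M main=E]
After op 8 (branch): HEAD=exp@M [exp=M main=E work=M]
After op 9 (merge): HEAD=exp@B [exp=B main=E work=M]
After op 10 (reset): HEAD=exp@E [exp=E main=E work=M]
commit A: parents=[]
commit B: parents=['M', 'E']
commit D: parents=['A']
commit E: parents=['O']
commit K: parents=['D']
commit M: parents=['K']
commit O: parents=['D']

Answer: A D K M O E B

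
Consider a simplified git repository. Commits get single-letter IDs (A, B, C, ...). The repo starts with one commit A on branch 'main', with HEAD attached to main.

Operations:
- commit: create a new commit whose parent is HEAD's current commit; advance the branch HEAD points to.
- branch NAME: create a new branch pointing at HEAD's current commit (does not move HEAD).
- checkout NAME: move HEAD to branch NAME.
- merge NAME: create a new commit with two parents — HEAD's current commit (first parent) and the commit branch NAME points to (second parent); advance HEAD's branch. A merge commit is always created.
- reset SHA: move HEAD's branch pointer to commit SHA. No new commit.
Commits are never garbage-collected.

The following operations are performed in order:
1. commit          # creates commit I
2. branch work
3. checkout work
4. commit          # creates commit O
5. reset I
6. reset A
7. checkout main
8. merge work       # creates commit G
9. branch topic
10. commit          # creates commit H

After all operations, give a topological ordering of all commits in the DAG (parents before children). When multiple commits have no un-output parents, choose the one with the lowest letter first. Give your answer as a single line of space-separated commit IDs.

After op 1 (commit): HEAD=main@I [main=I]
After op 2 (branch): HEAD=main@I [main=I work=I]
After op 3 (checkout): HEAD=work@I [main=I work=I]
After op 4 (commit): HEAD=work@O [main=I work=O]
After op 5 (reset): HEAD=work@I [main=I work=I]
After op 6 (reset): HEAD=work@A [main=I work=A]
After op 7 (checkout): HEAD=main@I [main=I work=A]
After op 8 (merge): HEAD=main@G [main=G work=A]
After op 9 (branch): HEAD=main@G [main=G topic=G work=A]
After op 10 (commit): HEAD=main@H [main=H topic=G work=A]
commit A: parents=[]
commit G: parents=['I', 'A']
commit H: parents=['G']
commit I: parents=['A']
commit O: parents=['I']

Answer: A I G H O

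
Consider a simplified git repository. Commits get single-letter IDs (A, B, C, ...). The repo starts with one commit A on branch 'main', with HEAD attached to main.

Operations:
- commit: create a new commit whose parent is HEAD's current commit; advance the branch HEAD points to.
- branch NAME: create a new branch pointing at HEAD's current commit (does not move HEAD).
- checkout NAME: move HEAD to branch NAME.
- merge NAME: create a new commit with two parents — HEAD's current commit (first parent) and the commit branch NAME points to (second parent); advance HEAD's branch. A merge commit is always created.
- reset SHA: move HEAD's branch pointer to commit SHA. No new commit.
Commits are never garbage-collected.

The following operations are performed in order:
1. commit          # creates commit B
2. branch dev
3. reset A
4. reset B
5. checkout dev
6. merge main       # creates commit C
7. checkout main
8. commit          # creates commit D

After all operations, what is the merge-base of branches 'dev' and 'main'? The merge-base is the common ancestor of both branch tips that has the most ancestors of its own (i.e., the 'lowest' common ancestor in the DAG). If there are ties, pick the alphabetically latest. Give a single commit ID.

After op 1 (commit): HEAD=main@B [main=B]
After op 2 (branch): HEAD=main@B [dev=B main=B]
After op 3 (reset): HEAD=main@A [dev=B main=A]
After op 4 (reset): HEAD=main@B [dev=B main=B]
After op 5 (checkout): HEAD=dev@B [dev=B main=B]
After op 6 (merge): HEAD=dev@C [dev=C main=B]
After op 7 (checkout): HEAD=main@B [dev=C main=B]
After op 8 (commit): HEAD=main@D [dev=C main=D]
ancestors(dev=C): ['A', 'B', 'C']
ancestors(main=D): ['A', 'B', 'D']
common: ['A', 'B']

Answer: B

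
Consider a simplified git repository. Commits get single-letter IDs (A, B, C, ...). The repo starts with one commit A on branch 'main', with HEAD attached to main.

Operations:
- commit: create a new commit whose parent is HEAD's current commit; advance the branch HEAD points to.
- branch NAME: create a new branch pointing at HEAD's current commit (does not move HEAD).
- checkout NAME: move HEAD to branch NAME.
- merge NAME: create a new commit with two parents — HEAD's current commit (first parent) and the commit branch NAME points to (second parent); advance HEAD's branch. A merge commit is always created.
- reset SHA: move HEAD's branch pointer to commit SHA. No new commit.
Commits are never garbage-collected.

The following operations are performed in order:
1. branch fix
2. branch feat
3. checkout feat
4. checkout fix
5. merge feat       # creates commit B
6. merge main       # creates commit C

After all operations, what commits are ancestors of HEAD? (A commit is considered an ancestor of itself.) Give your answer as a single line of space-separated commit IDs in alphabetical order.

After op 1 (branch): HEAD=main@A [fix=A main=A]
After op 2 (branch): HEAD=main@A [feat=A fix=A main=A]
After op 3 (checkout): HEAD=feat@A [feat=A fix=A main=A]
After op 4 (checkout): HEAD=fix@A [feat=A fix=A main=A]
After op 5 (merge): HEAD=fix@B [feat=A fix=B main=A]
After op 6 (merge): HEAD=fix@C [feat=A fix=C main=A]

Answer: A B C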